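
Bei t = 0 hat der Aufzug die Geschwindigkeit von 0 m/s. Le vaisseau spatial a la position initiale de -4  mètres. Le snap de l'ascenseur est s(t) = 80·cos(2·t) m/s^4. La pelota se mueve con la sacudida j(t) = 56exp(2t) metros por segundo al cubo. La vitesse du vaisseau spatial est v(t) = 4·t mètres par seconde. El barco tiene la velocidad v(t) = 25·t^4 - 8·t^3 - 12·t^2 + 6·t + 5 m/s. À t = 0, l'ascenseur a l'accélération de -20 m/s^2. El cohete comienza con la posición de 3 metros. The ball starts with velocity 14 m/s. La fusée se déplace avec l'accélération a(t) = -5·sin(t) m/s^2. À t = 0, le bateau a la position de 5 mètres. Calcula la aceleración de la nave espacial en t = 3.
Partiendo de la velocidad v(t) = 4·t, tomamos 1 derivada. Derivando la velocidad, obtenemos la aceleración: a(t) = 4. Usando a(t) = 4 y sustituyendo t = 3, encontramos a = 4.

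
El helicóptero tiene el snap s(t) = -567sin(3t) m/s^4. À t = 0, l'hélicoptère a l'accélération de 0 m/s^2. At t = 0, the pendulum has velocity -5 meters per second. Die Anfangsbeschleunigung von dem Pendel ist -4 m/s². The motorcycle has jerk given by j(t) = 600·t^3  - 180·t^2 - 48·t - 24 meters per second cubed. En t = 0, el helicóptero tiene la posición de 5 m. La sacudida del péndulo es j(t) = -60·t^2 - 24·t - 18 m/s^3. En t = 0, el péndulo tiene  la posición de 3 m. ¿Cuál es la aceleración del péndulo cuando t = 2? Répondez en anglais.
To solve this, we need to take 1 integral of our jerk equation j(t) = -60·t^2 - 24·t - 18. The antiderivative of jerk is acceleration. Using a(0) = -4, we get a(t) = -20·t^3 - 12·t^2 - 18·t - 4. From the given acceleration equation a(t) = -20·t^3 - 12·t^2 - 18·t - 4, we substitute t = 2 to get a = -248.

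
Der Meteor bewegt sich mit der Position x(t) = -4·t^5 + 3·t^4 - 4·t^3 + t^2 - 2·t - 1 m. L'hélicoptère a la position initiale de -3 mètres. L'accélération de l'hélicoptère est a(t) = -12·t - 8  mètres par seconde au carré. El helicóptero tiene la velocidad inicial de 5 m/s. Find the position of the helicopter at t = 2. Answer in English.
Starting from acceleration a(t) = -12·t - 8, we take 2 integrals. Finding the integral of a(t) and using v(0) = 5: v(t) = -6·t^2 - 8·t + 5. Integrating velocity and using the initial condition x(0) = -3, we get x(t) = -2·t^3 - 4·t^2 + 5·t - 3. We have position x(t) = -2·t^3 - 4·t^2 + 5·t - 3. Substituting t = 2: x(2) = -25.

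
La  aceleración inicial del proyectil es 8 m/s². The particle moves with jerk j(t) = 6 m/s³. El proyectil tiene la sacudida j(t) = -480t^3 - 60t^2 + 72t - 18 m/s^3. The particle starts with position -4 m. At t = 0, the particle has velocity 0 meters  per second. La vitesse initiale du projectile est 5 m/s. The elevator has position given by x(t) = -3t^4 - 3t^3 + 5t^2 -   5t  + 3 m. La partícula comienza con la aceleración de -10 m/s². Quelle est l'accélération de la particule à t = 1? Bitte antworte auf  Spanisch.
Debemos encontrar la antiderivada de nuestra ecuación de la sacudida j(t) = 6 1 vez. Integrando la sacudida y usando la condición inicial a(0) = -10, obtenemos a(t) = 6·t - 10. Tenemos la aceleración a(t) = 6·t - 10. Sustituyendo t = 1: a(1) = -4.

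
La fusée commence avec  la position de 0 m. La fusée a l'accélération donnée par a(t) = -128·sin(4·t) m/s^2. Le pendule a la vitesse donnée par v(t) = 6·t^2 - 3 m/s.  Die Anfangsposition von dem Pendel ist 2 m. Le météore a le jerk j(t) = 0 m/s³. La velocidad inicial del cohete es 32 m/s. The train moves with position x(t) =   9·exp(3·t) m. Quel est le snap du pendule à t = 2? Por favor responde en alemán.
Wir müssen unsere Gleichung für die Geschwindigkeit v(t) = 6·t^2 - 3 3-mal ableiten. Durch Ableiten von der Geschwindigkeit erhalten wir die Beschleunigung: a(t) = 12·t. Die Ableitung von der Beschleunigung ergibt den Ruck: j(t) = 12. Die Ableitung von dem Ruck ergibt den Snap: s(t) = 0. Aus der Gleichung für den Snap s(t) = 0, setzen wir t = 2 ein und erhalten s = 0.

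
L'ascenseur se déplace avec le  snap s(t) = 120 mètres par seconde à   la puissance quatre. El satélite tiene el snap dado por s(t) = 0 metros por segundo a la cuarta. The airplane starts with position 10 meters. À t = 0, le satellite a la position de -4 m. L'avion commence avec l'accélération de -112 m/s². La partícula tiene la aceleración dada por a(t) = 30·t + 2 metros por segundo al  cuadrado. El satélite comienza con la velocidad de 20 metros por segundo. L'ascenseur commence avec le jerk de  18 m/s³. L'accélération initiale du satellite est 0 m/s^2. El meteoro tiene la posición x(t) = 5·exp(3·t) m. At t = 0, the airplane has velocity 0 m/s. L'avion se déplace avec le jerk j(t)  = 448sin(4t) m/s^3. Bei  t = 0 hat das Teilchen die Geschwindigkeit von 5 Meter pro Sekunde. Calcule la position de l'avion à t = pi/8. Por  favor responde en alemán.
Ausgehend von dem Ruck j(t) = 448·sin(4·t), nehmen wir 3 Integrale. Durch Integration von dem Ruck und Verwendung der Anfangsbedingung a(0) = -112, erhalten wir a(t) = -112·cos(4·t). Durch Integration von der Beschleunigung und Verwendung der Anfangsbedingung v(0) = 0, erhalten wir v(t) = -28·sin(4·t). Die Stammfunktion von der Geschwindigkeit, mit x(0) = 10, ergibt die Position: x(t) = 7·cos(4·t) + 3. Wir haben die Position x(t) = 7·cos(4·t) + 3. Durch Einsetzen von t = pi/8: x(pi/8) = 3.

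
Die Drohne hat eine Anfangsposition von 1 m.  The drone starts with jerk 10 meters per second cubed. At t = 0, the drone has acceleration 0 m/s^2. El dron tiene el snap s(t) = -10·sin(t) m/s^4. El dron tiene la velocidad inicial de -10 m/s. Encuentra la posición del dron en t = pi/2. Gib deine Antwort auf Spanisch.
Para resolver esto, necesitamos tomar 4 integrales de nuestra ecuación del snap s(t) = -10·sin(t). Tomando ∫s(t)dt y aplicando j(0) = 10, encontramos j(t) = 10·cos(t). Integrando la sacudida y usando la condición inicial a(0) = 0, obtenemos a(t) = 10·sin(t). La antiderivada de la aceleración es la velocidad. Usando v(0) = -10, obtenemos v(t) = -10·cos(t). Integrando la velocidad y usando la condición inicial x(0) = 1, obtenemos x(t) = 1 - 10·sin(t). De la ecuación de la posición x(t) = 1 - 10·sin(t), sustituimos t = pi/2 para obtener x = -9.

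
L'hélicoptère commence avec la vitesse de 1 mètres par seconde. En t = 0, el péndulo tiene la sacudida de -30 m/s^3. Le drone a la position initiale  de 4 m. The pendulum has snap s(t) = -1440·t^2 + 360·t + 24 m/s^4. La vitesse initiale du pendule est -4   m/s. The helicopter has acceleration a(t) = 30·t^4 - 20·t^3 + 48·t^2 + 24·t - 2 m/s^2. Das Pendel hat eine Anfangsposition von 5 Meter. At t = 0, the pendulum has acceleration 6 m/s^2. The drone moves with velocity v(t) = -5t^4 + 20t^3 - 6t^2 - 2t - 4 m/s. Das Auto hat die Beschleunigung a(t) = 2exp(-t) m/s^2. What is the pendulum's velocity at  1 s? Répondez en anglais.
We must find the antiderivative of our snap equation s(t) = -1440·t^2 + 360·t + 24 3 times. Integrating snap and using the initial condition j(0) = -30, we get j(t) = -480·t^3 + 180·t^2 + 24·t - 30. The antiderivative of jerk, with a(0) = 6, gives acceleration: a(t) = -120·t^4 + 60·t^3 + 12·t^2 - 30·t + 6. The antiderivative of acceleration, with v(0) = -4, gives velocity: v(t) = -24·t^5 + 15·t^4 + 4·t^3 - 15·t^2 + 6·t - 4. Using v(t) = -24·t^5 + 15·t^4 + 4·t^3 - 15·t^2 + 6·t - 4 and substituting t = 1, we find v = -18.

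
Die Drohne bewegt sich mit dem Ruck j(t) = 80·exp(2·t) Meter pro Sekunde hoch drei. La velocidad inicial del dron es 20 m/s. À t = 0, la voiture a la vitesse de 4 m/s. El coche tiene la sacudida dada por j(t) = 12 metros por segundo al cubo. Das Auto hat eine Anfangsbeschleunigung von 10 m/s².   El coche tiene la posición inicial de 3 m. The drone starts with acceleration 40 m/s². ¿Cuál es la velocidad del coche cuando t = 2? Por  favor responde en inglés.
We need to integrate our jerk equation j(t) = 12 2 times. Finding the integral of j(t) and using a(0) = 10: a(t) = 12·t + 10. Taking ∫a(t)dt and applying v(0) = 4, we find v(t) = 6·t^2 + 10·t + 4. We have velocity v(t) = 6·t^2 + 10·t + 4. Substituting t = 2: v(2) = 48.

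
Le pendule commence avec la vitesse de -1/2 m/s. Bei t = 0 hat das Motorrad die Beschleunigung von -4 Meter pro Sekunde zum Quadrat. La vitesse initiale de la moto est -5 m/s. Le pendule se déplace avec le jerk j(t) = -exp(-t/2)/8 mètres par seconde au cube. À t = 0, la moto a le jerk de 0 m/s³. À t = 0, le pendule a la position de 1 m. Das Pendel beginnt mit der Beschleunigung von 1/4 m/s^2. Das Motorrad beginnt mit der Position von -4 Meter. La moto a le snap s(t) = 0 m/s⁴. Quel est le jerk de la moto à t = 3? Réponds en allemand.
Ausgehend von dem Snap s(t) = 0, nehmen wir 1 Integral. Das Integral von dem Snap, mit j(0) = 0, ergibt den Ruck: j(t) = 0. Mit j(t) = 0 und Einsetzen von t = 3, finden wir j = 0.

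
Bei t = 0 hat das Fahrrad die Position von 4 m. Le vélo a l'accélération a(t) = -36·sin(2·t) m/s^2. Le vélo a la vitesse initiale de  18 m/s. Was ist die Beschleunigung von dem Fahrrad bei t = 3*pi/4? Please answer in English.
Using a(t) = -36·sin(2·t) and substituting t = 3*pi/4, we find a = 36.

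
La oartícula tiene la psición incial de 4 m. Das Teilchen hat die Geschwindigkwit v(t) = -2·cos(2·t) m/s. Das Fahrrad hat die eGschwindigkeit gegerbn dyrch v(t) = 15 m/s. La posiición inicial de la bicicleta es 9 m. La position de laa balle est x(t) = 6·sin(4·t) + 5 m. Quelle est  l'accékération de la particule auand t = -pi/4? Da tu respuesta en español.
Para resolver esto, necesitamos tomar 1 derivada de nuestra ecuación de la velocidad v(t) = -2·cos(2·t). La derivada de la velocidad da la aceleración: a(t) = 4·sin(2·t). De la ecuación de la aceleración a(t) = 4·sin(2·t), sustituimos t = -pi/4 para obtener a = -4.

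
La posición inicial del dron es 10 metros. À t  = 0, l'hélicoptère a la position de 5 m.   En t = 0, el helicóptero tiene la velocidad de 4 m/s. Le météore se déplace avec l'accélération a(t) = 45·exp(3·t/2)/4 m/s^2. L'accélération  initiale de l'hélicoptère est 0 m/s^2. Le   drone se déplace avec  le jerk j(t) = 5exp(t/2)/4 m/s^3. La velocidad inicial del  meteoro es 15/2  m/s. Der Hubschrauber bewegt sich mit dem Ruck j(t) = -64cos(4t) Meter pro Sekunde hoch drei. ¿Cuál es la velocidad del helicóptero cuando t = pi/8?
Para resolver esto, necesitamos tomar 2 antiderivadas de nuestra ecuación de la sacudida j(t) = -64·cos(4·t). Tomando ∫j(t)dt y aplicando a(0) = 0, encontramos a(t) = -16·sin(4·t). Integrando la aceleración y usando la condición inicial v(0) = 4, obtenemos v(t) = 4·cos(4·t). De la ecuación de la velocidad v(t) = 4·cos(4·t), sustituimos t = pi/8 para obtener v = 0.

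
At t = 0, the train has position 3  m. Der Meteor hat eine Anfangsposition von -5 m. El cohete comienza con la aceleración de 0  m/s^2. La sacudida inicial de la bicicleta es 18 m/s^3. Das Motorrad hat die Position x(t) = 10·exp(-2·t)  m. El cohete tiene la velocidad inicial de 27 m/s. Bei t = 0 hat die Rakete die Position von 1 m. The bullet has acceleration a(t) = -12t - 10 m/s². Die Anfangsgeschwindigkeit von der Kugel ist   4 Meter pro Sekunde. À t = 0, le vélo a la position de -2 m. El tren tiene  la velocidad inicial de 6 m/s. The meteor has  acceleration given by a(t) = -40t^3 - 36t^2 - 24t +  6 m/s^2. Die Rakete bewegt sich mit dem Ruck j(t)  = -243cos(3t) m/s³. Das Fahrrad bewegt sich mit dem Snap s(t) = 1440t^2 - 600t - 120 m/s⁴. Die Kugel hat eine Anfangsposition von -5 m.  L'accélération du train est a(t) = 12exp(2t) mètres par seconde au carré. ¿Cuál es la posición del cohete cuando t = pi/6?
Necesitamos integrar nuestra ecuación de la sacudida j(t) = -243·cos(3·t) 3 veces. Integrando la sacudida y usando la condición inicial a(0) = 0, obtenemos a(t) = -81·sin(3·t). La integral de la aceleración es la velocidad. Usando v(0) = 27, obtenemos v(t) = 27·cos(3·t). La integral de la velocidad, con x(0) = 1, da la posición: x(t) = 9·sin(3·t) + 1. Tenemos la posición x(t) = 9·sin(3·t) + 1. Sustituyendo t = pi/6: x(pi/6) = 10.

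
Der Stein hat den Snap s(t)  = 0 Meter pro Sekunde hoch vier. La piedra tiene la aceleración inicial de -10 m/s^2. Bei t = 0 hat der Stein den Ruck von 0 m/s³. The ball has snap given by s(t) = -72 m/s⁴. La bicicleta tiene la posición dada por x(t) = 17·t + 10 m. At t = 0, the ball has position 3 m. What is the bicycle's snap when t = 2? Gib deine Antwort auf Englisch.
Starting from position x(t) = 17·t + 10, we take 4 derivatives. Taking d/dt of x(t), we find v(t) = 17. The derivative of velocity gives acceleration: a(t) = 0. Differentiating acceleration, we get jerk: j(t) = 0. The derivative of jerk gives snap: s(t) = 0. From the given snap equation s(t) = 0, we substitute t = 2 to get s = 0.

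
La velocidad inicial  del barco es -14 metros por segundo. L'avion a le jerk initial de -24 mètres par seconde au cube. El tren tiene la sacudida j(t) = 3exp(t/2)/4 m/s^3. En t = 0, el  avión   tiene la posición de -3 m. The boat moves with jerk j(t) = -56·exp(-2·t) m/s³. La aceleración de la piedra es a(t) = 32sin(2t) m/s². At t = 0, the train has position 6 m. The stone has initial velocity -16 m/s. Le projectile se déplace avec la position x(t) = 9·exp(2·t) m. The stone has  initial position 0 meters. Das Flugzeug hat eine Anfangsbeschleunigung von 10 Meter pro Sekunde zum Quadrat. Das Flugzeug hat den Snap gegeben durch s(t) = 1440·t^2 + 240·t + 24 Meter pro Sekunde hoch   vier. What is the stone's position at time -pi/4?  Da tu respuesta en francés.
En partant de l'accélération a(t) = 32·sin(2·t), nous prenons 2 intégrales. L'intégrale de l'accélération est la vitesse. En utilisant v(0) = -16, nous obtenons v(t) = -16·cos(2·t). L'intégrale de la vitesse est la position. En utilisant x(0) = 0, nous obtenons x(t) = -8·sin(2·t). Nous avons la position x(t) = -8·sin(2·t). En substituant t = -pi/4: x(-pi/4) = 8.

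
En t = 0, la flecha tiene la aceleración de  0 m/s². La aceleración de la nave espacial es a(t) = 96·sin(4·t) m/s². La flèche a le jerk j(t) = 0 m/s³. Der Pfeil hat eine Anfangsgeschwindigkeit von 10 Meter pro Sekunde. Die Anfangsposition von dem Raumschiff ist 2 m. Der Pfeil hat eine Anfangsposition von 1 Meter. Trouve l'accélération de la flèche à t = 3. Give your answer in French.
Pour résoudre ceci, nous devons prendre 1 intégrale de notre équation du jerk j(t) = 0. La primitive du jerk est l'accélération. En utilisant a(0) = 0, nous obtenons a(t) = 0. Nous avons l'accélération a(t) = 0. En substituant t = 3: a(3) = 0.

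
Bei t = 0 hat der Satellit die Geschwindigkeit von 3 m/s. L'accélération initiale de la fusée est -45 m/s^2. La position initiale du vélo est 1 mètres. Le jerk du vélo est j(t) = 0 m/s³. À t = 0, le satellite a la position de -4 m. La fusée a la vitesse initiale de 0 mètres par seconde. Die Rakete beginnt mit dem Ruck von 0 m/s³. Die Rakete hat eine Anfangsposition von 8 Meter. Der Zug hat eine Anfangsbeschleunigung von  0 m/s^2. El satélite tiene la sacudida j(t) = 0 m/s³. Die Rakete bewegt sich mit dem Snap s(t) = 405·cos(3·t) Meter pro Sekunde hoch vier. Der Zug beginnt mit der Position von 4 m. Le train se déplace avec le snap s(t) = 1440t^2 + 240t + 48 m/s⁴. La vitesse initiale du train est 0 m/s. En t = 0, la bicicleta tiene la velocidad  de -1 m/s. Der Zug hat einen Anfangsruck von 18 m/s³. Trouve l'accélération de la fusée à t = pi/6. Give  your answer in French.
Nous devons intégrer notre équation du snap s(t) = 405·cos(3·t) 2 fois. La primitive du snap, avec j(0) = 0, donne le jerk: j(t) = 135·sin(3·t). L'intégrale du jerk, avec a(0) = -45, donne l'accélération: a(t) = -45·cos(3·t). Nous avons l'accélération a(t) = -45·cos(3·t). En substituant t = pi/6: a(pi/6) = 0.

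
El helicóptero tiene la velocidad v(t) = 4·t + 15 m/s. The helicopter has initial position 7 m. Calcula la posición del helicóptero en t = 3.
Debemos encontrar la integral de nuestra ecuación de la velocidad v(t) = 4·t + 15 1 vez. La integral de la velocidad, con x(0) = 7, da la posición: x(t) = 2·t^2 + 15·t + 7. Usando x(t) = 2·t^2 + 15·t + 7 y sustituyendo t = 3, encontramos x = 70.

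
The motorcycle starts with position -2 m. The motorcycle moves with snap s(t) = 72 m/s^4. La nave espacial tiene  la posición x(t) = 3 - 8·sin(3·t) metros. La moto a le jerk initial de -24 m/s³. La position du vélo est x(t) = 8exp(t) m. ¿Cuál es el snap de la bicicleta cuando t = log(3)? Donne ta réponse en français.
Nous devons dériver notre équation de la position x(t) = 8·exp(t) 4 fois. La dérivée de la position donne la vitesse: v(t) = 8·exp(t). La dérivée de la vitesse donne l'accélération: a(t) = 8·exp(t). En dérivant l'accélération, nous obtenons le jerk: j(t) = 8·exp(t). En prenant d/dt de j(t), nous trouvons s(t) = 8·exp(t). De l'équation du snap s(t) = 8·exp(t), nous substituons t = log(3) pour obtenir s = 24.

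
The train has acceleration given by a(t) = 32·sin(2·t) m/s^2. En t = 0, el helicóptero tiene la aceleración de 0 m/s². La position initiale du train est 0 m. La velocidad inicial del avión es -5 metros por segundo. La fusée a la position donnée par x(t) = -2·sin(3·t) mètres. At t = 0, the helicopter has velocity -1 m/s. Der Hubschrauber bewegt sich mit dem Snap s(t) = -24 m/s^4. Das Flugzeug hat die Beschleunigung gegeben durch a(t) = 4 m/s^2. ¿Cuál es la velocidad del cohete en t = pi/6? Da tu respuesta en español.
Partiendo de la posición x(t) = -2·sin(3·t), tomamos 1 derivada. Tomando d/dt de x(t), encontramos v(t) = -6·cos(3·t). De la ecuación de la velocidad v(t) = -6·cos(3·t), sustituimos t = pi/6 para obtener v = 0.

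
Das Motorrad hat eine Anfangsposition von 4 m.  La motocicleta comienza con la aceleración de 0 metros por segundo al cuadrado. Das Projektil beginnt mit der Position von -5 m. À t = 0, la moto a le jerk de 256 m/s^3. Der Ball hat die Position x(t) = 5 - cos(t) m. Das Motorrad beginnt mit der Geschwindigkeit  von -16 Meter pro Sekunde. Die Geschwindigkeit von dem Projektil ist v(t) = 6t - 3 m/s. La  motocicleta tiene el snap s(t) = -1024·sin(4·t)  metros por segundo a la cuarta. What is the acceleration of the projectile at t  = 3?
We must differentiate our velocity equation v(t) = 6·t - 3 1 time. Differentiating velocity, we get acceleration: a(t) = 6. From the given acceleration equation a(t) = 6, we substitute t = 3 to get a = 6.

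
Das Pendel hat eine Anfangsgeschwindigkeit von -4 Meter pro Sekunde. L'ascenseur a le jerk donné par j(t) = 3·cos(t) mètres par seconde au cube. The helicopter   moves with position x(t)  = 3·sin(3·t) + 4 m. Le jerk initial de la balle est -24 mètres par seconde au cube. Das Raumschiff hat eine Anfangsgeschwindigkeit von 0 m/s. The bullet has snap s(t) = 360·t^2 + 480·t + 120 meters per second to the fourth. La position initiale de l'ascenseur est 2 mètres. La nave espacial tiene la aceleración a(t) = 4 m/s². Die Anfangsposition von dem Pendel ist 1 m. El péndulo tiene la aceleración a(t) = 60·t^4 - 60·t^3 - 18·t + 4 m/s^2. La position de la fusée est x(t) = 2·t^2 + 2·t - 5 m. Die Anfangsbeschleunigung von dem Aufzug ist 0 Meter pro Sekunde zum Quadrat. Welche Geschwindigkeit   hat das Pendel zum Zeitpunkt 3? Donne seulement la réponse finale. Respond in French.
La vitesse à t = 3 est v = 1628.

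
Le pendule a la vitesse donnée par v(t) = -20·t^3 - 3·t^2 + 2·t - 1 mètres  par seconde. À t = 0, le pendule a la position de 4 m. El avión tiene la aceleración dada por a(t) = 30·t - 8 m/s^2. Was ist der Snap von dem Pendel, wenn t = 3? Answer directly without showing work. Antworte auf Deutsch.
Bei t = 3, s = -120.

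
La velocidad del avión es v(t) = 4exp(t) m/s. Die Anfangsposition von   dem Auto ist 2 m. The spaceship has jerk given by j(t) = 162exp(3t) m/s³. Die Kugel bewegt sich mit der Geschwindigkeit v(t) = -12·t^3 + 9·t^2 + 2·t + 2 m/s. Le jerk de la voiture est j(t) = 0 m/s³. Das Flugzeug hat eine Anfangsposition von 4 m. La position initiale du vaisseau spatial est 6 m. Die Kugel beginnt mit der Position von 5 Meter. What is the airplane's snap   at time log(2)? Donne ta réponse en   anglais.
We must differentiate our velocity equation v(t) = 4·exp(t) 3 times. The derivative of velocity gives acceleration: a(t) = 4·exp(t). Taking d/dt of a(t), we find j(t) = 4·exp(t). Taking d/dt of j(t), we find s(t) = 4·exp(t). From the given snap equation s(t) = 4·exp(t), we substitute t = log(2) to get s = 8.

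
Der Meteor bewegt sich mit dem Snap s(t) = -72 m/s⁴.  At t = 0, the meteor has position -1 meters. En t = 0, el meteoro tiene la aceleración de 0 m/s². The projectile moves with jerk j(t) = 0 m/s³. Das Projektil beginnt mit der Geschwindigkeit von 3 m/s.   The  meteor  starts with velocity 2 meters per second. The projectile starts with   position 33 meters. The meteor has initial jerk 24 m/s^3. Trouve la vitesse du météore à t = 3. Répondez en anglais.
Starting from snap s(t) = -72, we take 3 integrals. Finding the integral of s(t) and using j(0) = 24: j(t) = 24 - 72·t. The integral of jerk, with a(0) = 0, gives acceleration: a(t) = 12·t·(2 - 3·t). The antiderivative of acceleration, with v(0) = 2, gives velocity: v(t) = -12·t^3 + 12·t^2 + 2. From the given velocity equation v(t) = -12·t^3 + 12·t^2 + 2, we substitute t = 3 to get v = -214.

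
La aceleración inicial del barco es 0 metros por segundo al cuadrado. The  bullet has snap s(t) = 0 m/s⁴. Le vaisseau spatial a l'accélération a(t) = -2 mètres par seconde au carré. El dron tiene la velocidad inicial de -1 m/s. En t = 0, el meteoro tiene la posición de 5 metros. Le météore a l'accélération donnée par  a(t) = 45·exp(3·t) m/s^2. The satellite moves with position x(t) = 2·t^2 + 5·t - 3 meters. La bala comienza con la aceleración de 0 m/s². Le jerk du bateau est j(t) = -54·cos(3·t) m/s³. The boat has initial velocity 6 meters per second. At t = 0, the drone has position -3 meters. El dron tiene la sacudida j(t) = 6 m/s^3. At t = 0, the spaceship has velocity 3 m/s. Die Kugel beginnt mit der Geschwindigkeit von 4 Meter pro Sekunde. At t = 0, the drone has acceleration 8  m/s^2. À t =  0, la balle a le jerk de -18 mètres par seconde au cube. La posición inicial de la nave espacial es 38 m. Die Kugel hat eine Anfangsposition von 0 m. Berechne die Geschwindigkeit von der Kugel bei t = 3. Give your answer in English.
To find the answer, we compute 3 integrals of s(t) = 0. Taking ∫s(t)dt and applying j(0) = -18, we find j(t) = -18. Integrating jerk and using the initial condition a(0) = 0, we get a(t) = -18·t. The integral of acceleration, with v(0) = 4, gives velocity: v(t) = 4 - 9·t^2. Using v(t) = 4 - 9·t^2 and substituting t = 3, we find v = -77.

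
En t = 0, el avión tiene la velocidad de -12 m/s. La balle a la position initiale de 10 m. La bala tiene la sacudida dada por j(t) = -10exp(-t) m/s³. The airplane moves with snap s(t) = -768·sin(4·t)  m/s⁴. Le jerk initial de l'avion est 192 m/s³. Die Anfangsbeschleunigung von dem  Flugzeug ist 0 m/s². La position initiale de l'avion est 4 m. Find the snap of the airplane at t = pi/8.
We have snap s(t) = -768·sin(4·t). Substituting t = pi/8: s(pi/8) = -768.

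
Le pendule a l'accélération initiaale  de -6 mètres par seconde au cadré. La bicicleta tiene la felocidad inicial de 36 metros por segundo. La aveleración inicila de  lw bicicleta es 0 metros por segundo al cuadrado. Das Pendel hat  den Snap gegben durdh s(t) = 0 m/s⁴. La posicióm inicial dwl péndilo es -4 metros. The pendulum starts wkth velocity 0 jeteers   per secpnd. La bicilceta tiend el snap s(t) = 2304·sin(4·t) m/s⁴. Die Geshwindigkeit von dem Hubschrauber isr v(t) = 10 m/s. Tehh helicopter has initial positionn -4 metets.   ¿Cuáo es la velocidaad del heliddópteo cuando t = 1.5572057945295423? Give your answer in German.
Wir haben die Geschwindigkeit v(t) = 10. Durch Einsetzen von t = 1.5572057945295423: v(1.5572057945295423) = 10.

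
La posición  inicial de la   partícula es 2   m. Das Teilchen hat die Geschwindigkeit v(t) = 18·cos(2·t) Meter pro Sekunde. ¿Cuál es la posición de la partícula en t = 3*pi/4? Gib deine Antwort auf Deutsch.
Wir müssen unsere Gleichung für die Geschwindigkeit v(t) = 18·cos(2·t) 1-mal integrieren. Durch Integration von der Geschwindigkeit und Verwendung der Anfangsbedingung x(0) = 2, erhalten wir x(t) = 9·sin(2·t) + 2. Mit x(t) = 9·sin(2·t) + 2 und Einsetzen von t = 3*pi/4, finden wir x = -7.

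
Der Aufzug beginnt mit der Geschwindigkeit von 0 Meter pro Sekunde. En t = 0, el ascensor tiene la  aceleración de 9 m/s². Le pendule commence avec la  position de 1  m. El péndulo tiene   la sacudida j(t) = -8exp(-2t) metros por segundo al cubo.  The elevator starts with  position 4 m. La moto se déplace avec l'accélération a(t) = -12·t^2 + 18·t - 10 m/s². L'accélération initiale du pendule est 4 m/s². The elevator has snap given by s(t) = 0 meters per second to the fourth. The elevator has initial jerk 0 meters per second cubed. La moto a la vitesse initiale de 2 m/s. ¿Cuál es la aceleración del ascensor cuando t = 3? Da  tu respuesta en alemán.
Wir müssen unsere Gleichung für den Snap s(t) = 0 2-mal integrieren. Die Stammfunktion von dem Snap, mit j(0) = 0, ergibt den Ruck: j(t) = 0. Durch Integration von dem Ruck und Verwendung der Anfangsbedingung a(0) = 9, erhalten wir a(t) = 9. Aus der Gleichung für die Beschleunigung a(t) = 9, setzen wir t = 3 ein und erhalten a = 9.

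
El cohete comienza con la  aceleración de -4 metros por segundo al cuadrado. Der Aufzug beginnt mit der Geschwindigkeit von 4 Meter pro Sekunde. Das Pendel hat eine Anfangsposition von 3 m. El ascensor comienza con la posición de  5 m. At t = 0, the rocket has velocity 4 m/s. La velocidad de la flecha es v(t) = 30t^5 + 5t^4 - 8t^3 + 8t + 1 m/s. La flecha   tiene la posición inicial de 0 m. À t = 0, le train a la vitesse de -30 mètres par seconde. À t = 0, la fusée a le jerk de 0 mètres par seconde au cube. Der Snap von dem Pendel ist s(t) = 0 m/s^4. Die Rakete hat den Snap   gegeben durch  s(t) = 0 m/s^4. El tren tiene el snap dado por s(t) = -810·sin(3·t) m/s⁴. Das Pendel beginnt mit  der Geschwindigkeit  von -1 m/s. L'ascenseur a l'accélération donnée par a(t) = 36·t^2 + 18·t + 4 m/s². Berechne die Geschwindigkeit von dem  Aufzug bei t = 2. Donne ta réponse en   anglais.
To solve this, we need to take 1 antiderivative of our acceleration equation a(t) = 36·t^2 + 18·t + 4. Integrating acceleration and using the initial condition v(0) = 4, we get v(t) = 12·t^3 + 9·t^2 + 4·t + 4. From the given velocity equation v(t) = 12·t^3 + 9·t^2 + 4·t + 4, we substitute t = 2 to get v = 144.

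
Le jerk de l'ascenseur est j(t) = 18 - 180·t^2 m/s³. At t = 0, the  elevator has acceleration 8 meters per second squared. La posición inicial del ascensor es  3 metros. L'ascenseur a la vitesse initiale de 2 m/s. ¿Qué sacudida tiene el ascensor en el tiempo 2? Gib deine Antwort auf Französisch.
De l'équation du jerk j(t) = 18 - 180·t^2, nous substituons t = 2 pour obtenir j = -702.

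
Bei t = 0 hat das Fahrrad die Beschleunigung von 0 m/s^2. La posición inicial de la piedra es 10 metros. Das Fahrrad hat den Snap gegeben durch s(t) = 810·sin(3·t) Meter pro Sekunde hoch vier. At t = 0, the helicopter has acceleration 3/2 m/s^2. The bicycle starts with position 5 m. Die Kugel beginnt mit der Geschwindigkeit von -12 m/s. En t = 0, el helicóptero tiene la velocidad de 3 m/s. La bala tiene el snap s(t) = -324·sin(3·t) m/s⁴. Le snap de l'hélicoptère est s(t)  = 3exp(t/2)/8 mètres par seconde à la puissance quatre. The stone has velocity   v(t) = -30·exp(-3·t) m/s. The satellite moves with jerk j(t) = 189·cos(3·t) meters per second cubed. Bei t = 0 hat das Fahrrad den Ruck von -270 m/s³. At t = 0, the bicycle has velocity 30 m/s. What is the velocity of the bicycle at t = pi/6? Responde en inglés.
Starting from snap s(t) = 810·sin(3·t), we take 3 integrals. The integral of snap, with j(0) = -270, gives jerk: j(t) = -270·cos(3·t). Taking ∫j(t)dt and applying a(0) = 0, we find a(t) = -90·sin(3·t). The integral of acceleration, with v(0) = 30, gives velocity: v(t) = 30·cos(3·t). Using v(t) = 30·cos(3·t) and substituting t = pi/6, we find v = 0.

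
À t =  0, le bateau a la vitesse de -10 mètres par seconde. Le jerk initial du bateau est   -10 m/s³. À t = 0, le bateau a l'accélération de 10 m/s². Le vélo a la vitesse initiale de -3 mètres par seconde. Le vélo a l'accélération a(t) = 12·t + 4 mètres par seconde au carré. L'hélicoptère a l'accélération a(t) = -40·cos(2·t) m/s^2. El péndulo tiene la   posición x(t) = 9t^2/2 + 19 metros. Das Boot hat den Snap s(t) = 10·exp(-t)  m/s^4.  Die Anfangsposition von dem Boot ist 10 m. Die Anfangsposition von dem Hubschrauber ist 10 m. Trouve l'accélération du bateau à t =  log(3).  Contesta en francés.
Pour résoudre ceci, nous devons prendre 2 primitives de notre équation du snap s(t) = 10·exp(-t). En prenant ∫s(t)dt et en appliquant j(0) = -10, nous trouvons j(t) = -10·exp(-t). En prenant ∫j(t)dt et en appliquant a(0) = 10, nous trouvons a(t) = 10·exp(-t). Nous avons l'accélération a(t) = 10·exp(-t). En substituant t = log(3): a(log(3)) = 10/3.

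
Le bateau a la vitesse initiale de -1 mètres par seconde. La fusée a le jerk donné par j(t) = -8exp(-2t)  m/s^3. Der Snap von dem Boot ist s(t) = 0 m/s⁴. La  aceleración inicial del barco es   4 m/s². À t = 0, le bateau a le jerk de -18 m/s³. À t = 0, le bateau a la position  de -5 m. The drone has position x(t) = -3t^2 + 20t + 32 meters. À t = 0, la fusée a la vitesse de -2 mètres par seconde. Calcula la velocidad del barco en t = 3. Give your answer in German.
Um dies zu lösen, müssen wir 3 Integrale unserer Gleichung für den Snap s(t) = 0 finden. Die Stammfunktion von dem Snap ist der Ruck. Mit j(0) = -18 erhalten wir j(t) = -18. Mit ∫j(t)dt und Anwendung von a(0) = 4, finden wir a(t) = 4 - 18·t. Mit ∫a(t)dt und Anwendung von v(0) = -1, finden wir v(t) = -9·t^2 + 4·t - 1. Wir haben die Geschwindigkeit v(t) = -9·t^2 + 4·t - 1. Durch Einsetzen von t = 3: v(3) = -70.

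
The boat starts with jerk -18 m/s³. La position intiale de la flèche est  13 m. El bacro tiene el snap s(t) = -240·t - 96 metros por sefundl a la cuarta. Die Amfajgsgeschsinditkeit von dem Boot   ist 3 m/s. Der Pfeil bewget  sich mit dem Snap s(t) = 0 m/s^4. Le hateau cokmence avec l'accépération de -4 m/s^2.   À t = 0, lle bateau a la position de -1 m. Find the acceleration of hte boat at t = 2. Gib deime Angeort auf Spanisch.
Para resolver esto, necesitamos tomar 2 integrales de nuestra ecuación del snap s(t) = -240·t - 96. Integrando el snap y usando la condición inicial j(0) = -18, obtenemos j(t) = -120·t^2 - 96·t - 18. Tomando ∫j(t)dt y aplicando a(0) = -4, encontramos a(t) = -40·t^3 - 48·t^2 - 18·t - 4. De la ecuación de la aceleración a(t) = -40·t^3 - 48·t^2 - 18·t - 4, sustituimos t = 2 para obtener a = -552.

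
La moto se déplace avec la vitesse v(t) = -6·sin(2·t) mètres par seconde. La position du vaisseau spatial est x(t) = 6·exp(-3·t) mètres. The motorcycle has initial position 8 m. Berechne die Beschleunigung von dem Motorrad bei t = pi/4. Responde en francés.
Pour résoudre ceci, nous devons prendre 1 dérivée de notre équation de la vitesse v(t) = -6·sin(2·t). En dérivant la vitesse, nous obtenons l'accélération: a(t) = -12·cos(2·t). En utilisant a(t) = -12·cos(2·t) et en substituant t = pi/4, nous trouvons a = 0.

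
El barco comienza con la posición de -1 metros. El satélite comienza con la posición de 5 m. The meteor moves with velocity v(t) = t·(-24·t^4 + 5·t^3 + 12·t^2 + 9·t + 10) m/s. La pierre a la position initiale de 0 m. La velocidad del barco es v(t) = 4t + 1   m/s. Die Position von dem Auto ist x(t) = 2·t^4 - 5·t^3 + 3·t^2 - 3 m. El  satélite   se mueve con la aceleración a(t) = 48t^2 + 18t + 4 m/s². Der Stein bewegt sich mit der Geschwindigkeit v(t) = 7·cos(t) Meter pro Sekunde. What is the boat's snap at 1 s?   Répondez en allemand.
Ausgehend von der Geschwindigkeit v(t) = 4·t + 1, nehmen wir 3 Ableitungen. Mit d/dt von v(t) finden wir a(t) = 4. Mit d/dt von a(t) finden wir j(t) = 0. Mit d/dt von j(t) finden wir s(t) = 0. Wir haben den Snap s(t) = 0. Durch Einsetzen von t = 1: s(1) = 0.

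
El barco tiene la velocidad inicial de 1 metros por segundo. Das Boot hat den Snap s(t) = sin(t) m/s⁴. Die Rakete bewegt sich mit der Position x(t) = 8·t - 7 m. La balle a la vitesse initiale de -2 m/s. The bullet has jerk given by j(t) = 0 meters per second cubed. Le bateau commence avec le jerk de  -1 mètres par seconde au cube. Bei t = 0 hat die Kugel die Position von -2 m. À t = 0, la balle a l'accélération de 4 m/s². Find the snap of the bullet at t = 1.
To solve this, we need to take 1 derivative of our jerk equation j(t) = 0. Taking d/dt of j(t), we find s(t) = 0. Using s(t) = 0 and substituting t = 1, we find s = 0.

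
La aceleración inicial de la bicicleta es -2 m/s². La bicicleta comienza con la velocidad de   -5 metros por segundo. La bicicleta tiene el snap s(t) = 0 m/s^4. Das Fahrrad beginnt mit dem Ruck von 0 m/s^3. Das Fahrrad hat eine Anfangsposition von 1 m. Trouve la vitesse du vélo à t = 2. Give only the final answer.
À t = 2, v = -9.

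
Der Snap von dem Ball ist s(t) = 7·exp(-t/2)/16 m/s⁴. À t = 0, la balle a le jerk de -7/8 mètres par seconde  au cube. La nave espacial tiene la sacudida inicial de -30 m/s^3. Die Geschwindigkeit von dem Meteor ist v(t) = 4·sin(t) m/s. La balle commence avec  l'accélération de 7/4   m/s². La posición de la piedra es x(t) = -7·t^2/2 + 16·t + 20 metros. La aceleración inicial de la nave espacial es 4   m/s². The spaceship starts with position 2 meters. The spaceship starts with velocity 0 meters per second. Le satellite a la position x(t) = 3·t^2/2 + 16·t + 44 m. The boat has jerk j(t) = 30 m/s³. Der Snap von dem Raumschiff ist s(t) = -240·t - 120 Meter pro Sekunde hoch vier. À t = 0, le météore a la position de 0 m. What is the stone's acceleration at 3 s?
To solve this, we need to take 2 derivatives of our position equation x(t) = -7·t^2/2 + 16·t + 20. Taking d/dt of x(t), we find v(t) = 16 - 7·t. Differentiating velocity, we get acceleration: a(t) = -7. We have acceleration a(t) = -7. Substituting t = 3: a(3) = -7.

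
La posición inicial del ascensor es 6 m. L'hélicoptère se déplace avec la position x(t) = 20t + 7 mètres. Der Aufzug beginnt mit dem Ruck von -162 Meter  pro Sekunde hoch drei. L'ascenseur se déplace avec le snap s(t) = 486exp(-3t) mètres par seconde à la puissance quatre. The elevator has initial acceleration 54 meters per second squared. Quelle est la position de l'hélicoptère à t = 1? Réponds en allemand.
Aus der Gleichung für die Position x(t) = 20·t + 7, setzen wir t = 1 ein und erhalten x = 27.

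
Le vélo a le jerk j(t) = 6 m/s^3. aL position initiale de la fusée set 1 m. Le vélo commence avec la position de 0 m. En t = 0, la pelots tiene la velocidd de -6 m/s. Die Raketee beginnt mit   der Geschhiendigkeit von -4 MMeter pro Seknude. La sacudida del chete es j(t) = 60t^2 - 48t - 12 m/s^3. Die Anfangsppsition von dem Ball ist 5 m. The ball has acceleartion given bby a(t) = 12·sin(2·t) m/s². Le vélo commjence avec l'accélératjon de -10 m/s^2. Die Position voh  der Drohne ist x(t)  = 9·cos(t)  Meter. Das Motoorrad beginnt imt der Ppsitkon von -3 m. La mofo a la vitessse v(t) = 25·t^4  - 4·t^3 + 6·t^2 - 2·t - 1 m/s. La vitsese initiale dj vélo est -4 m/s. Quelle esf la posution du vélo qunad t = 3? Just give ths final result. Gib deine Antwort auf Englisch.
The answer is -30.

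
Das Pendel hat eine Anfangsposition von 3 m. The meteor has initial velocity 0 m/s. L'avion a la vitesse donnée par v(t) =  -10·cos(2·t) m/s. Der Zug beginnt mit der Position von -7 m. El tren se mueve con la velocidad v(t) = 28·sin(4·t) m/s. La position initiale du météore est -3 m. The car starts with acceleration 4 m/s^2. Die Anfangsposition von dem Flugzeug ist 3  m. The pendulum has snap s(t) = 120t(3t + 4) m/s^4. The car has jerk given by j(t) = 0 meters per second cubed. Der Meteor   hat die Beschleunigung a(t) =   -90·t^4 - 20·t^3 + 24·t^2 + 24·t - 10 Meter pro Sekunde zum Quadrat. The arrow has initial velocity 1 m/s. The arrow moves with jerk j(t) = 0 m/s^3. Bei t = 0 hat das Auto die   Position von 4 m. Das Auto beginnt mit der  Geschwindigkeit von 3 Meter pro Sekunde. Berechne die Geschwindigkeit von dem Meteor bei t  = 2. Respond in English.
We must find the integral of our acceleration equation a(t) = -90·t^4 - 20·t^3 + 24·t^2 + 24·t - 10 1 time. Taking ∫a(t)dt and applying v(0) = 0, we find v(t) = t·(-18·t^4 - 5·t^3 + 8·t^2 + 12·t - 10). From the given velocity equation v(t) = t·(-18·t^4 - 5·t^3 + 8·t^2 + 12·t - 10), we substitute t = 2 to get v = -564.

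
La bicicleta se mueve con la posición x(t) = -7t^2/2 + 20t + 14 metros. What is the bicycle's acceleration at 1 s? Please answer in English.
Starting from position x(t) = -7·t^2/2 + 20·t + 14, we take 2 derivatives. The derivative of position gives velocity: v(t) = 20 - 7·t. The derivative of velocity gives acceleration: a(t) = -7. Using a(t) = -7 and substituting t = 1, we find a = -7.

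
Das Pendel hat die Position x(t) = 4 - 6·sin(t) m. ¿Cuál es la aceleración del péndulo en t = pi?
Partiendo de la posición x(t) = 4 - 6·sin(t), tomamos 2 derivadas. La derivada de la posición da la velocidad: v(t) = -6·cos(t). Tomando d/dt de v(t), encontramos a(t) = 6·sin(t). Usando a(t) = 6·sin(t) y sustituyendo t = pi, encontramos a = 0.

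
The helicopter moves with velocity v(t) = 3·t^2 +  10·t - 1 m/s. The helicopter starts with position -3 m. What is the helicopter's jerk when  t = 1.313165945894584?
To solve this, we need to take 2 derivatives of our velocity equation v(t) = 3·t^2 + 10·t - 1. Taking d/dt of v(t), we find a(t) = 6·t + 10. Differentiating acceleration, we get jerk: j(t) = 6. Using j(t) = 6 and substituting t = 1.313165945894584, we find j = 6.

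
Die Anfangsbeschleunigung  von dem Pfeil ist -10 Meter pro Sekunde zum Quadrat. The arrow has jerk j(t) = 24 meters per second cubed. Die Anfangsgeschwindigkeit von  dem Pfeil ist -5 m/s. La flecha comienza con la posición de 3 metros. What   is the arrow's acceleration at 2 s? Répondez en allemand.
Ausgehend von dem Ruck j(t) = 24, nehmen wir 1 Integral. Die Stammfunktion von dem Ruck, mit a(0) = -10, ergibt die Beschleunigung: a(t) = 24·t - 10. Wir haben die Beschleunigung a(t) = 24·t - 10. Durch Einsetzen von t = 2: a(2) = 38.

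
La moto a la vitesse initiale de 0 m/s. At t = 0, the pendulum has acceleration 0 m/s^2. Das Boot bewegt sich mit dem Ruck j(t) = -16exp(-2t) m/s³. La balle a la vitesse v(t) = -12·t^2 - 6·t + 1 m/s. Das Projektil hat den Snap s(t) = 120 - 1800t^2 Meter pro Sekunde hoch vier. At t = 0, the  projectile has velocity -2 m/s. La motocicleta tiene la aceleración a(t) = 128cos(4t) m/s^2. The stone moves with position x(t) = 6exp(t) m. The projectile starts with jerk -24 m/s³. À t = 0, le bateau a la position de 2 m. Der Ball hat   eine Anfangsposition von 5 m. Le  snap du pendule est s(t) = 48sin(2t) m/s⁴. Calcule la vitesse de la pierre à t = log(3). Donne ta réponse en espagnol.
Partiendo de la posición x(t) = 6·exp(t), tomamos 1 derivada. Derivando la posición, obtenemos la velocidad: v(t) = 6·exp(t). De la ecuación de la velocidad v(t) = 6·exp(t), sustituimos t = log(3) para obtener v = 18.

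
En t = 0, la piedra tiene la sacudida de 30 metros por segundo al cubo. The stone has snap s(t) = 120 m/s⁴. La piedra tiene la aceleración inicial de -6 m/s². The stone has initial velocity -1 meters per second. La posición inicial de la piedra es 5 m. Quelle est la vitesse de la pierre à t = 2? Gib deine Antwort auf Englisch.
To solve this, we need to take 3 integrals of our snap equation s(t) = 120. Finding the integral of s(t) and using j(0) = 30: j(t) = 120·t + 30. Taking ∫j(t)dt and applying a(0) = -6, we find a(t) = 60·t^2 + 30·t - 6. Finding the integral of a(t) and using v(0) = -1: v(t) = 20·t^3 + 15·t^2 - 6·t - 1. From the given velocity equation v(t) = 20·t^3 + 15·t^2 - 6·t - 1, we substitute t = 2 to get v = 207.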